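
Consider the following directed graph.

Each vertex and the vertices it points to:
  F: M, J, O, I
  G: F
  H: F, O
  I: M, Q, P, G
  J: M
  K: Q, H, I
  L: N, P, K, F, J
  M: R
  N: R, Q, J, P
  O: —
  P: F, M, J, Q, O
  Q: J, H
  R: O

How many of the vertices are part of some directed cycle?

6

A vertex is on a directed cycle iff it belongs to a strongly connected component of size ≥ 2 (or has a self-loop).
The vertices on cycles are {F, G, H, I, P, Q} — 6 in total.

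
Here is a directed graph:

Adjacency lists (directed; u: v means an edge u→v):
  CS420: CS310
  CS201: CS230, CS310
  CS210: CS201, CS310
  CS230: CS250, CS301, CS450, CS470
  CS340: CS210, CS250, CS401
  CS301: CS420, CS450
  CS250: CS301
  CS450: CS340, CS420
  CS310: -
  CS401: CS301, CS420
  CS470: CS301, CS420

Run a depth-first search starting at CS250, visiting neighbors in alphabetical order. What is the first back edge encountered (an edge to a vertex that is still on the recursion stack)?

DFS from CS250 (visiting neighbors in alphabetical order); mark gray on enter, black on exit:
CS250 gray
  CS301 gray
    CS420 gray
      CS310 gray
      CS310 black
    CS420 black
    CS450 gray
      CS340 gray
        CS210 gray
          CS201 gray
            CS230 gray
              CS230→CS250: CS250 is gray → back edge
First back edge: CS230 → CS250.

CS230->CS250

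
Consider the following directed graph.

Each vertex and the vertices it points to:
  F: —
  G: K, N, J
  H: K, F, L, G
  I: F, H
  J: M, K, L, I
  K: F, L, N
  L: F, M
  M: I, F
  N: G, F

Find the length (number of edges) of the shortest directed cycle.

For each vertex v, BFS finds the shortest path from v back to v.
The shortest such closed walk is G → N → G, length 2.

2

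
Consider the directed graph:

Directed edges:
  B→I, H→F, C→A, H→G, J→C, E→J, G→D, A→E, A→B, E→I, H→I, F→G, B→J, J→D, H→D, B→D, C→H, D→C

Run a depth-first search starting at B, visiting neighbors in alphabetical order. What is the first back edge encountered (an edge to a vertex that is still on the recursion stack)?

DFS from B (visiting neighbors in alphabetical order); mark gray on enter, black on exit:
B gray
  D gray
    C gray
      A gray
        A→B: B is gray → back edge
First back edge: A → B.

A->B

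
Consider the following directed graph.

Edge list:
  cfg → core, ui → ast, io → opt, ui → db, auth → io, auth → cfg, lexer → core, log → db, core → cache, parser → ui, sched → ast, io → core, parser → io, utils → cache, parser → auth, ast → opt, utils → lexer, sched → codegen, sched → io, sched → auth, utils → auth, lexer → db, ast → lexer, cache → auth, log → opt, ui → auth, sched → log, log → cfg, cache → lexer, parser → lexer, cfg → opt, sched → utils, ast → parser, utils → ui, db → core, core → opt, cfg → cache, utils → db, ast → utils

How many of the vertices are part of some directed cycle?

11

A vertex is on a directed cycle iff it belongs to a strongly connected component of size ≥ 2 (or has a self-loop).
The vertices on cycles are {db, io, ui, ast, cfg, auth, core, cache, lexer, utils, parser} — 11 in total.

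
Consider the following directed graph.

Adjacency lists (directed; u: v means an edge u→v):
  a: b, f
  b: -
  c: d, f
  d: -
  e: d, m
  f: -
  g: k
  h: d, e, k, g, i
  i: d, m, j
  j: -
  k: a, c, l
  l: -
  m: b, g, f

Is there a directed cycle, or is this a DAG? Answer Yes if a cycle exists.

No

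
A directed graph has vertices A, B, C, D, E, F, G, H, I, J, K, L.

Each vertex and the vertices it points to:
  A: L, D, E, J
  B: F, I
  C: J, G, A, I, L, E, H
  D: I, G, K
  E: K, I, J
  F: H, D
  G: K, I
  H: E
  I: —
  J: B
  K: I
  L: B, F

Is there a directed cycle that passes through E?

Yes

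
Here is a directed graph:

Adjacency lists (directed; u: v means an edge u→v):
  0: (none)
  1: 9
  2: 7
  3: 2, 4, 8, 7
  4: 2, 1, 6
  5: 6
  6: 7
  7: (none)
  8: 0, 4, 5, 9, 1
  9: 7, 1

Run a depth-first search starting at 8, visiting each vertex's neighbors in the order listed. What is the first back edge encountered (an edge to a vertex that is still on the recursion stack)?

9→1

DFS from 8 (visiting each vertex's neighbors in the order listed); mark gray on enter, black on exit:
8 gray
  0 gray
  0 black
  4 gray
    2 gray
      7 gray
      7 black
    2 black
    1 gray
      9 gray
        9→7: 7 black — skip
        9→1: 1 is gray → back edge
First back edge: 9 → 1.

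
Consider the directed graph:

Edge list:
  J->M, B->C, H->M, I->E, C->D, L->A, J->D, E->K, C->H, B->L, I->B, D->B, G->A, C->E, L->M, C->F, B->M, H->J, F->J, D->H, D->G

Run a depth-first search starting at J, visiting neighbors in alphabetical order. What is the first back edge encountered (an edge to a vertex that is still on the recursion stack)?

C→D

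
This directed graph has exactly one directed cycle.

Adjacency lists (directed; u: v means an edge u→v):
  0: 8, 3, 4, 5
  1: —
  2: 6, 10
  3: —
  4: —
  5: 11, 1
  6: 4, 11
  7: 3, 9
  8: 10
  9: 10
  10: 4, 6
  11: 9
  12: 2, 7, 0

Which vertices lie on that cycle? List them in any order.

DFS with gray/black marking from 6:
6 gray
  4 gray
  4 black
  11 gray
    9 gray
      10 gray
        10→4: 4 black — skip
        10→6: 6 is gray → back edge
Back edge closes the cycle 6 → 11 → 9 → 10 → 6; its vertices are {6, 9, 10, 11}.

6, 9, 10, 11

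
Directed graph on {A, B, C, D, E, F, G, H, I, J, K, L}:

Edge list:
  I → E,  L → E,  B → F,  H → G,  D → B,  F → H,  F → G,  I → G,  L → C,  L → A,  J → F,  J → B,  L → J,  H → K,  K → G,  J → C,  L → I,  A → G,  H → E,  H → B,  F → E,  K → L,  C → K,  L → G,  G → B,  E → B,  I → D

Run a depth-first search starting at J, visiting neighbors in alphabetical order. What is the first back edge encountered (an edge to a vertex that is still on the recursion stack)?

E->B

DFS from J (visiting neighbors in alphabetical order); mark gray on enter, black on exit:
J gray
  B gray
    F gray
      E gray
        E→B: B is gray → back edge
First back edge: E → B.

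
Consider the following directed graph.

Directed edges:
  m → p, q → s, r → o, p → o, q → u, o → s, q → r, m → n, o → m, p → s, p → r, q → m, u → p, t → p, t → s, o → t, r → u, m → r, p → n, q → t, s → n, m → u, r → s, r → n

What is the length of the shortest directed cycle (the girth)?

For each vertex v, BFS finds the shortest path from v back to v.
The shortest such closed walk is m → r → o → m, length 3.

3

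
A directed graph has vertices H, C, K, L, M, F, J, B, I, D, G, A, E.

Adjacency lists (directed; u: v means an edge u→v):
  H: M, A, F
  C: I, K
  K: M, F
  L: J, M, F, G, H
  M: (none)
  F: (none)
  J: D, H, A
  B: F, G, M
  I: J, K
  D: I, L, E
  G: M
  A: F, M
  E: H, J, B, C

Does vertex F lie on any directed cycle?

No

F lies on a cycle iff there is a path from F back to itself.
Exploring from F, it never reaches itself; equivalently, its strongly connected component is a singleton.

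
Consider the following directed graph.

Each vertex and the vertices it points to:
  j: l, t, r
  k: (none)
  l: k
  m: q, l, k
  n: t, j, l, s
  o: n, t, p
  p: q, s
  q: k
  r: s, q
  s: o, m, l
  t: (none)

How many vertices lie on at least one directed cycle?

A vertex is on a directed cycle iff it belongs to a strongly connected component of size ≥ 2 (or has a self-loop).
The vertices on cycles are {j, n, o, p, r, s} — 6 in total.

6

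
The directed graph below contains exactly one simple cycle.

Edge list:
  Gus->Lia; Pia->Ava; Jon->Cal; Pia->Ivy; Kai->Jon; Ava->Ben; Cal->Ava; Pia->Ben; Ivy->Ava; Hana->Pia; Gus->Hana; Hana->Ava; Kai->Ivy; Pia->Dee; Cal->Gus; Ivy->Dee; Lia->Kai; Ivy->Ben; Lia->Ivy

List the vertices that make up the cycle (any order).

Cal, Gus, Jon, Kai, Lia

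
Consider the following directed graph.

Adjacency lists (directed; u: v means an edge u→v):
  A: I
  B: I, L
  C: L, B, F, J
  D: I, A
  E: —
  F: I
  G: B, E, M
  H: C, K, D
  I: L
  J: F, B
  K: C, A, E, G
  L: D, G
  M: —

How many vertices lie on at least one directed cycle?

6

A vertex is on a directed cycle iff it belongs to a strongly connected component of size ≥ 2 (or has a self-loop).
The vertices on cycles are {A, B, D, G, I, L} — 6 in total.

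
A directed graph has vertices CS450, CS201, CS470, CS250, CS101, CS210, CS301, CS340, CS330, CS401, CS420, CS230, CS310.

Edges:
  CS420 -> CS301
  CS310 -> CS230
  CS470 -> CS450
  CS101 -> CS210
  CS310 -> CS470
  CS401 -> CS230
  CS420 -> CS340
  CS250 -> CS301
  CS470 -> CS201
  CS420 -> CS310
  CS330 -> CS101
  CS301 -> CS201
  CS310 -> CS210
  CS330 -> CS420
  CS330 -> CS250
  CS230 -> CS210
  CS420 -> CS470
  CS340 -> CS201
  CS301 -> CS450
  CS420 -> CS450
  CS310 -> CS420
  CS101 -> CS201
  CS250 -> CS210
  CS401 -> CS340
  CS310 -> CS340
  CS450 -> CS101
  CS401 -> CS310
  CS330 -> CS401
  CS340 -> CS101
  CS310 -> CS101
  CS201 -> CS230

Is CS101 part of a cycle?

CS101 lies on a cycle iff there is a path from CS101 back to itself.
Exploring from CS101, it never reaches itself; equivalently, its strongly connected component is a singleton.

No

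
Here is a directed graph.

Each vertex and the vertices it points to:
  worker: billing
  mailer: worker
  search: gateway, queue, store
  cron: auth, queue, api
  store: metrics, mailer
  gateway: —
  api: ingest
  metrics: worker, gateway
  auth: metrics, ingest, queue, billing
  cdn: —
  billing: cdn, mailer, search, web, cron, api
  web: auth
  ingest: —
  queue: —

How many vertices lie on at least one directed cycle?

9

A vertex is on a directed cycle iff it belongs to a strongly connected component of size ≥ 2 (or has a self-loop).
The vertices on cycles are {web, auth, cron, store, mailer, search, worker, billing, metrics} — 9 in total.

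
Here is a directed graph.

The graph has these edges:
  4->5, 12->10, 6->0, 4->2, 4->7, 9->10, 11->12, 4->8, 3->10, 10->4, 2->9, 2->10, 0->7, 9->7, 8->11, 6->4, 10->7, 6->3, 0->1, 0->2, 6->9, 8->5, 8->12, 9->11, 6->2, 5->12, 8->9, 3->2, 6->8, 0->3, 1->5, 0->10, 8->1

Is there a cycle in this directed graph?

DFS with white/gray/black marking, starting from 5:
5 gray
  12 gray
    10 gray
      7 gray
      7 black
      4 gray
        4→7: 7 black — skip
        4→5: 5 is gray → back edge
Back edge found, so a cycle exists: 5 → 12 → 10 → 4 → 5.

Yes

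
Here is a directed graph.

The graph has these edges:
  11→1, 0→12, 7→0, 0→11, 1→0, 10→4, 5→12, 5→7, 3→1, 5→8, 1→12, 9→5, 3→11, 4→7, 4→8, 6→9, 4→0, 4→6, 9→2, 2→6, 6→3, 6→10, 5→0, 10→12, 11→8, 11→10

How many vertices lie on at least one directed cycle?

11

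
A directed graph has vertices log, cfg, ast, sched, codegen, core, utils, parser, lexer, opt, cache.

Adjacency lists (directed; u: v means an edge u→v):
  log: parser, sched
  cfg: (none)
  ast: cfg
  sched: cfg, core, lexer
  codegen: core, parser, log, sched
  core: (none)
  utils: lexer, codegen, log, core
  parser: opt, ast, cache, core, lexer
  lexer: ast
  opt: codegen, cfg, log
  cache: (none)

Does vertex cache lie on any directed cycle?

No

cache lies on a cycle iff there is a path from cache back to itself.
Exploring from cache, it never reaches itself; equivalently, its strongly connected component is a singleton.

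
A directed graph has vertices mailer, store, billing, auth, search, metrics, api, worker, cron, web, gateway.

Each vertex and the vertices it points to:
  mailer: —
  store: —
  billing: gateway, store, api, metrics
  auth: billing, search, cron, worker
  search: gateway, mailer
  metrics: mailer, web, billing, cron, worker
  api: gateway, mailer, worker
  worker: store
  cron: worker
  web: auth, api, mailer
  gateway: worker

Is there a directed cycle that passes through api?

No

api lies on a cycle iff there is a path from api back to itself.
Exploring from api, it never reaches itself; equivalently, its strongly connected component is a singleton.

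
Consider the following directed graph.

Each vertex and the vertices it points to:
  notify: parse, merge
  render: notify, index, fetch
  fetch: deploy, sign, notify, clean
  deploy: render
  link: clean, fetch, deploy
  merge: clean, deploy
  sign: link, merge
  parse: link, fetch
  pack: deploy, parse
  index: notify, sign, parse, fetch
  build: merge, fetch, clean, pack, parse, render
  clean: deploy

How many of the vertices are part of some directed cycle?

10

A vertex is on a directed cycle iff it belongs to a strongly connected component of size ≥ 2 (or has a self-loop).
The vertices on cycles are {link, sign, clean, fetch, index, merge, parse, deploy, notify, render} — 10 in total.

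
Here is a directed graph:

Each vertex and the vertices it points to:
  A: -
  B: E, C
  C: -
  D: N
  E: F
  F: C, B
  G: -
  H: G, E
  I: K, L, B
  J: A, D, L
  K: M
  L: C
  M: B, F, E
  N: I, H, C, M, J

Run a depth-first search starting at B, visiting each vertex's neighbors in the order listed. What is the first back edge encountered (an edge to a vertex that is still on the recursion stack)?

F->B

DFS from B (visiting each vertex's neighbors in the order listed); mark gray on enter, black on exit:
B gray
  E gray
    F gray
      C gray
      C black
      F→B: B is gray → back edge
First back edge: F → B.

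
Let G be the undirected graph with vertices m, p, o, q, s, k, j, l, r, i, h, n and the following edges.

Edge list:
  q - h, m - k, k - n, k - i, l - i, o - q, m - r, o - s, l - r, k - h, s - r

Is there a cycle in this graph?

Yes

DFS, tracking each vertex's parent; an edge to a visited non-parent vertex closes a cycle.
Start from m:
visit m (parent –)
  visit r (parent m)
    visit l (parent r)
      l–r: parent, skip
      visit i (parent l)
        visit k (parent i)
          k–m: m visited and ≠ parent → cycle
Cycle: m – r – l – i – k – m.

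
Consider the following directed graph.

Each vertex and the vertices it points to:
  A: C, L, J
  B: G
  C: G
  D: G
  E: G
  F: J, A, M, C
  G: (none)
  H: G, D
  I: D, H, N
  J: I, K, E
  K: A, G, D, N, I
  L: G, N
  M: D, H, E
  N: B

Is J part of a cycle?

Yes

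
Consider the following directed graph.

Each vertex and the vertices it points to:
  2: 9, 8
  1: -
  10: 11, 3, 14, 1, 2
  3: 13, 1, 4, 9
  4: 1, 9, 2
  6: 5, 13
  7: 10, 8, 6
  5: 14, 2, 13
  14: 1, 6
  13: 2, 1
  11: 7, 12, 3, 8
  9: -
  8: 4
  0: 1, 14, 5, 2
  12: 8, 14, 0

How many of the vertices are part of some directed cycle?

9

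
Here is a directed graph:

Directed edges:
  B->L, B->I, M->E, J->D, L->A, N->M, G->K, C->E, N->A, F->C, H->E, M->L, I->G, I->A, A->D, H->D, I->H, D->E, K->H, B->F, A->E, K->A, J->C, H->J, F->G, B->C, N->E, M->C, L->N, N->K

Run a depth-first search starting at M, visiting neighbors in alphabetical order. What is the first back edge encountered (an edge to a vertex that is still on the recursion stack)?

DFS from M (visiting neighbors in alphabetical order); mark gray on enter, black on exit:
M gray
  C gray
    E gray
    E black
  C black
  M→E: E black — skip
  L gray
    A gray
      D gray
        D→E: E black — skip
      D black
      A→E: E black — skip
    A black
    N gray
      N→A: A black — skip
      N→E: E black — skip
      K gray
        K→A: A black — skip
        H gray
          H→D: D black — skip
          H→E: E black — skip
          J gray
            J→C: C black — skip
            J→D: D black — skip
          J black
        H black
      K black
      N→M: M is gray → back edge
First back edge: N → M.

N->M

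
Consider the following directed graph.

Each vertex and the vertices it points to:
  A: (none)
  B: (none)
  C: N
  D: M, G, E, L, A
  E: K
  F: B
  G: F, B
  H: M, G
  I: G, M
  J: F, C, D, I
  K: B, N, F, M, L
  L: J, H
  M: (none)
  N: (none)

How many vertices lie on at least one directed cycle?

A vertex is on a directed cycle iff it belongs to a strongly connected component of size ≥ 2 (or has a self-loop).
The vertices on cycles are {D, E, J, K, L} — 5 in total.

5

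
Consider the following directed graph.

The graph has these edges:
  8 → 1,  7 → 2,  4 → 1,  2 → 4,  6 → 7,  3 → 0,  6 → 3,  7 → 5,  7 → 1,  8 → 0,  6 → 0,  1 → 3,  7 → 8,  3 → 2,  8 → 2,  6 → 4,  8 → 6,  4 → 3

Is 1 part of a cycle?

1 is on a cycle iff 1 can reach itself via ≥1 edge.
1 → 3 → 2 → 4 → 1 — yes.

Yes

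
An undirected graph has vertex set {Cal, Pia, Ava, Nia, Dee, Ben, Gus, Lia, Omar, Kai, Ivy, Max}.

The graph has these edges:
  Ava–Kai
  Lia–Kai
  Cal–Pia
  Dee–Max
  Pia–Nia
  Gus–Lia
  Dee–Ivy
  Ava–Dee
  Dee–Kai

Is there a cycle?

Yes

DFS, tracking each vertex's parent; an edge to a visited non-parent vertex closes a cycle.
Start from Nia:
visit Nia (parent –)
  visit Pia (parent Nia)
    Pia–Nia: parent, skip
    visit Cal (parent Pia)
      Cal–Pia: parent, skip
visit Ava (parent –)
  visit Kai (parent Ava)
    Kai–Ava: parent, skip
    visit Lia (parent Kai)
      visit Gus (parent Lia)
        Gus–Lia: parent, skip
      Lia–Kai: parent, skip
    visit Dee (parent Kai)
      visit Max (parent Dee)
        Max–Dee: parent, skip
      visit Ivy (parent Dee)
        Ivy–Dee: parent, skip
      Dee–Ava: Ava visited and ≠ parent → cycle
Cycle: Ava – Kai – Dee – Ava.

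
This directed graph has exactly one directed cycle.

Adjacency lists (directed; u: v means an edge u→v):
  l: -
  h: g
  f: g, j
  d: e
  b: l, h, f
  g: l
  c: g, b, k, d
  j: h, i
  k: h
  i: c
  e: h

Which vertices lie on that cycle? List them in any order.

b, c, f, i, j

DFS with gray/black marking from i:
i gray
  c gray
    g gray
      l gray
      l black
    g black
    b gray
      b→l: l black — skip
      h gray
        h→g: g black — skip
      h black
      f gray
        f→g: g black — skip
        j gray
          j→h: h black — skip
          j→i: i is gray → back edge
Back edge closes the cycle i → c → b → f → j → i; its vertices are {b, c, f, i, j}.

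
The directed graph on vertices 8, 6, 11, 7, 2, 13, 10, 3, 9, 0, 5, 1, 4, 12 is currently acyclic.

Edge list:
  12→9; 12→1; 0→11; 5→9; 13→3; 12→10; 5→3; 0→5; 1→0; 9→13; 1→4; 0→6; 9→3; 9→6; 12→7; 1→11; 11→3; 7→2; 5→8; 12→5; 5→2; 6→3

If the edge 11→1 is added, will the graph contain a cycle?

Adding 11→1 creates a cycle iff 1 can already reach 11.
Path from 1: 1 → 11.
So 1 → … → 11 → 1 is a cycle.

Yes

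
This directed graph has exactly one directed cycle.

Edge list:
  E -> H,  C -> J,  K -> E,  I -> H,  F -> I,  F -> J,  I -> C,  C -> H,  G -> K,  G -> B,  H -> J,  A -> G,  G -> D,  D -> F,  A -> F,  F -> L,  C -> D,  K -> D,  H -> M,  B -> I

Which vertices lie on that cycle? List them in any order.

DFS with gray/black marking from F:
F gray
  J gray
  J black
  I gray
    C gray
      H gray
        M gray
        M black
        H→J: J black — skip
      H black
      D gray
        D→F: F is gray → back edge
Back edge closes the cycle F → I → C → D → F; its vertices are {C, D, F, I}.

C, D, F, I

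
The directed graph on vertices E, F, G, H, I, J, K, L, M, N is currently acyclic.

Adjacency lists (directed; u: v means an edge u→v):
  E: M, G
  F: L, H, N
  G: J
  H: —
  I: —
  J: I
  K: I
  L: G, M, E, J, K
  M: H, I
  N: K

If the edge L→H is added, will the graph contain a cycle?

Adding L→H creates a cycle iff H can already reach L.
Explore from H: no path reaches L. The graph stays acyclic.

No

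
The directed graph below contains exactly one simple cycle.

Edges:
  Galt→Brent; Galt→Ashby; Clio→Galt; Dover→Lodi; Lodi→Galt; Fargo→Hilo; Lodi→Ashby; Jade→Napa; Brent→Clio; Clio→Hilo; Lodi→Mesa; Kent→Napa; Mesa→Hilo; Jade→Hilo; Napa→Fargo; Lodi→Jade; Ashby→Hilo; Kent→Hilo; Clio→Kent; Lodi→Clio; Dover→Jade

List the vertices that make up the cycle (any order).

DFS with gray/black marking from Galt:
Galt gray
  Ashby gray
    Hilo gray
    Hilo black
  Ashby black
  Brent gray
    Clio gray
      Clio→Hilo: Hilo black — skip
      Clio→Galt: Galt is gray → back edge
Back edge closes the cycle Galt → Brent → Clio → Galt; its vertices are {Clio, Galt, Brent}.

Clio, Galt, Brent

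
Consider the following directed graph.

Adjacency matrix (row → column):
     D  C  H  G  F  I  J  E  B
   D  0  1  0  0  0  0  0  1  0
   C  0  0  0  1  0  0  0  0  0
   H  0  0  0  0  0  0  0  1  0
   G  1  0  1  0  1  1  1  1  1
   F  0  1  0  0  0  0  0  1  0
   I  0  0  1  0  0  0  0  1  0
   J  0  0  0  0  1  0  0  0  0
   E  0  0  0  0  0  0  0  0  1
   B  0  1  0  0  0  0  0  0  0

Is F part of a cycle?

Yes

F is on a cycle iff F can reach itself via ≥1 edge.
F → C → G → F — yes.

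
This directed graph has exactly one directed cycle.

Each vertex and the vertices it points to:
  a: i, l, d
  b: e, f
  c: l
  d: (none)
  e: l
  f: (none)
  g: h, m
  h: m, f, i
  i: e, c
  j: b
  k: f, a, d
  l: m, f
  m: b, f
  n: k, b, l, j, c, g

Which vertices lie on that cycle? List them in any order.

b, e, l, m

DFS with gray/black marking from b:
b gray
  e gray
    l gray
      m gray
        m→b: b is gray → back edge
Back edge closes the cycle b → e → l → m → b; its vertices are {b, e, l, m}.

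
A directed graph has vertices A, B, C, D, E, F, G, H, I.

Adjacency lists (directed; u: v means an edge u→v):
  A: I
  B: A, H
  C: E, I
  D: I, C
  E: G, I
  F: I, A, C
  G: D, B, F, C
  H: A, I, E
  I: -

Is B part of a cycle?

Yes

B is on a cycle iff B can reach itself via ≥1 edge.
B → H → E → G → B — yes.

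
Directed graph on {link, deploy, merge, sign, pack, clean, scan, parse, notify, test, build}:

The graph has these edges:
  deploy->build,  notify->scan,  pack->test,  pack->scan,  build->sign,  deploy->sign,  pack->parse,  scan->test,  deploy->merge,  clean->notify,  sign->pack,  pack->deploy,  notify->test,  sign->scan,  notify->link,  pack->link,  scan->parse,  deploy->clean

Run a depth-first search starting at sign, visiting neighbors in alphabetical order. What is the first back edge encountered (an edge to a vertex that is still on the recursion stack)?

DFS from sign (visiting neighbors in alphabetical order); mark gray on enter, black on exit:
sign gray
  pack gray
    deploy gray
      build gray
        build→sign: sign is gray → back edge
First back edge: build → sign.

build→sign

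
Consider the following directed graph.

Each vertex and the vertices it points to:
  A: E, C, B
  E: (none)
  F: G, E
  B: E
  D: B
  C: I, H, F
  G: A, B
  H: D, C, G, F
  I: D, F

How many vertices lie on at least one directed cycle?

6

A vertex is on a directed cycle iff it belongs to a strongly connected component of size ≥ 2 (or has a self-loop).
The vertices on cycles are {A, C, F, G, H, I} — 6 in total.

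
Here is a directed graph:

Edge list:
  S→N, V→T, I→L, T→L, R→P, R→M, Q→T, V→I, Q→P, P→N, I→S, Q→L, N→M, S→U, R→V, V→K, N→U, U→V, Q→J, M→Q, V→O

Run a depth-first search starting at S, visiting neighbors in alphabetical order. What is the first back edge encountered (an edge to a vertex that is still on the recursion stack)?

P->N

DFS from S (visiting neighbors in alphabetical order); mark gray on enter, black on exit:
S gray
  N gray
    M gray
      Q gray
        J gray
        J black
        L gray
        L black
        P gray
          P→N: N is gray → back edge
First back edge: P → N.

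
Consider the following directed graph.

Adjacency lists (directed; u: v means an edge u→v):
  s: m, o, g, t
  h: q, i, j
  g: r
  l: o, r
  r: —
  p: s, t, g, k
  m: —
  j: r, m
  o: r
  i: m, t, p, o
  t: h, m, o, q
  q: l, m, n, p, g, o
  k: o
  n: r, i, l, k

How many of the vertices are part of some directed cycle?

A vertex is on a directed cycle iff it belongs to a strongly connected component of size ≥ 2 (or has a self-loop).
The vertices on cycles are {h, i, n, p, q, s, t} — 7 in total.

7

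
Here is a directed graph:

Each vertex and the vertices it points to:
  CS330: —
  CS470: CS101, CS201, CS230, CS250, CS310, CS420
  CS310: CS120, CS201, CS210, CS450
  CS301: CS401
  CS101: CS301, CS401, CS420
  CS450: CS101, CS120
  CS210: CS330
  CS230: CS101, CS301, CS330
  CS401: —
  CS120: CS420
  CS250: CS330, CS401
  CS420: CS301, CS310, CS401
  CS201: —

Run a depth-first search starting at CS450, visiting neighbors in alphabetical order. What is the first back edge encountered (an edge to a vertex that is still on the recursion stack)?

DFS from CS450 (visiting neighbors in alphabetical order); mark gray on enter, black on exit:
CS450 gray
  CS101 gray
    CS301 gray
      CS401 gray
      CS401 black
    CS301 black
    CS101→CS401: CS401 black — skip
    CS420 gray
      CS420→CS301: CS301 black — skip
      CS310 gray
        CS120 gray
          CS120→CS420: CS420 is gray → back edge
First back edge: CS120 → CS420.

CS120→CS420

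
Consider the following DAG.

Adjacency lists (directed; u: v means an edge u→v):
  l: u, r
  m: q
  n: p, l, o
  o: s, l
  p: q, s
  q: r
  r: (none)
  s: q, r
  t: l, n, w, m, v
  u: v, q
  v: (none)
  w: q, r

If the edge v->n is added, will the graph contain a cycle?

Yes

Adding v→n creates a cycle iff n can already reach v.
Path from n: n → l → u → v.
So n → … → v → n is a cycle.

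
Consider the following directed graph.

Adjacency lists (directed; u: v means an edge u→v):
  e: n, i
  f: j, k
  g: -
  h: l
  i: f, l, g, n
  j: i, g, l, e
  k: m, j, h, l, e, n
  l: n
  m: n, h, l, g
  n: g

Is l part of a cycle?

No

l lies on a cycle iff there is a path from l back to itself.
Exploring from l, it never reaches itself; equivalently, its strongly connected component is a singleton.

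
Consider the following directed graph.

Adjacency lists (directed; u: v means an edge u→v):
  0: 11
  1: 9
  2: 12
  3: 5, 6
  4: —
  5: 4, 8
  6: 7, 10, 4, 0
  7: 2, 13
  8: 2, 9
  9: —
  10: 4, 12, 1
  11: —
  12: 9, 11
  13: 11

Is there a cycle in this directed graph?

No

DFS with white/gray/black marking, starting from 7:
7 gray
  2 gray
    12 gray
      9 gray
      9 black
      11 gray
      11 black
    12 black
  2 black
  13 gray
    13→11: 11 black — skip
  13 black
7 black
0 gray
  0→11: 11 black — skip
0 black
1 gray
  1→9: 9 black — skip
1 black
3 gray
  5 gray
    4 gray
    4 black
    8 gray
      8→2: 2 black — skip
      8→9: 9 black — skip
    8 black
  5 black
  6 gray
    6→7: 7 black — skip
    10 gray
      10→4: 4 black — skip
      10→12: 12 black — skip
      10→1: 1 black — skip
    10 black
    6→4: 4 black — skip
    6→0: 0 black — skip
  6 black
3 black
Every edge goes to a white or black vertex — no back edge, so the graph is acyclic.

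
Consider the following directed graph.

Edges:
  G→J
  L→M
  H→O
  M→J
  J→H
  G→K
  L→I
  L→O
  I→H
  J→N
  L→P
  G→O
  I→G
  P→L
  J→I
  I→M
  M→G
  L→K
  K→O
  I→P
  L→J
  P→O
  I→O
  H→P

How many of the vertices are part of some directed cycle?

A vertex is on a directed cycle iff it belongs to a strongly connected component of size ≥ 2 (or has a self-loop).
The vertices on cycles are {G, H, I, J, L, M, P} — 7 in total.

7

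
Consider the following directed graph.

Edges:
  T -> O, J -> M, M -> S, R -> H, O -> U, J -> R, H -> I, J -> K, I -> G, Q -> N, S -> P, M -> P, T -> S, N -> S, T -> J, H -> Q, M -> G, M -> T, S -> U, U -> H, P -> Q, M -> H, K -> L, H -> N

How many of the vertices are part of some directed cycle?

A vertex is on a directed cycle iff it belongs to a strongly connected component of size ≥ 2 (or has a self-loop).
The vertices on cycles are {H, J, M, N, P, Q, S, T, U} — 9 in total.

9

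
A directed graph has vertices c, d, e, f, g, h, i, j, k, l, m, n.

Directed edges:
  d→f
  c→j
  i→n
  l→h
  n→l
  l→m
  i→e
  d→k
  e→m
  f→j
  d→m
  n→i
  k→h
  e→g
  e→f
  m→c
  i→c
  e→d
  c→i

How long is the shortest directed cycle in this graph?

2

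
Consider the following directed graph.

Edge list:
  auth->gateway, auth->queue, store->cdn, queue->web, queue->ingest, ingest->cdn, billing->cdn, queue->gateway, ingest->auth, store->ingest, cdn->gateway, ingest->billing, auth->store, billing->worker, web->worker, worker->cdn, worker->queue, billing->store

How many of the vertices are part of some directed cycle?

A vertex is on a directed cycle iff it belongs to a strongly connected component of size ≥ 2 (or has a self-loop).
The vertices on cycles are {web, auth, queue, store, ingest, worker, billing} — 7 in total.

7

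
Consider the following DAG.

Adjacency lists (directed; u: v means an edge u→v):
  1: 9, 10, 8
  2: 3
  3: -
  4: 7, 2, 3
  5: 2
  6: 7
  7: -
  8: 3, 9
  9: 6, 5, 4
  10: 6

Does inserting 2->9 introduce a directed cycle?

Yes

Adding 2→9 creates a cycle iff 9 can already reach 2.
Path from 9: 9 → 5 → 2.
So 9 → … → 2 → 9 is a cycle.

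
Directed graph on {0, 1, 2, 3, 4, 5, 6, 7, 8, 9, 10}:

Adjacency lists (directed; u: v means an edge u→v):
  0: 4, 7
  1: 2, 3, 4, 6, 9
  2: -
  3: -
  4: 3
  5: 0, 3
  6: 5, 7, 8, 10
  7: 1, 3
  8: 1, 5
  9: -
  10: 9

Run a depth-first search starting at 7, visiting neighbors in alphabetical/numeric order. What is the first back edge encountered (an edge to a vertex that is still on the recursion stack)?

0->7

DFS from 7 (visiting neighbors in alphabetical/numeric order); mark gray on enter, black on exit:
7 gray
  1 gray
    2 gray
    2 black
    3 gray
    3 black
    4 gray
      4→3: 3 black — skip
    4 black
    6 gray
      5 gray
        0 gray
          0→4: 4 black — skip
          0→7: 7 is gray → back edge
First back edge: 0 → 7.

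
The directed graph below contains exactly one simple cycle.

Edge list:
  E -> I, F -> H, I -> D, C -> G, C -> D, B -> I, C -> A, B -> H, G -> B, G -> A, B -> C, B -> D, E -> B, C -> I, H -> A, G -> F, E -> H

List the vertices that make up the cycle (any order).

B, C, G

DFS with gray/black marking from B:
B gray
  C gray
    A gray
    A black
    I gray
      D gray
      D black
    I black
    C→D: D black — skip
    G gray
      G→A: A black — skip
      F gray
        H gray
          H→A: A black — skip
        H black
      F black
      G→B: B is gray → back edge
Back edge closes the cycle B → C → G → B; its vertices are {B, C, G}.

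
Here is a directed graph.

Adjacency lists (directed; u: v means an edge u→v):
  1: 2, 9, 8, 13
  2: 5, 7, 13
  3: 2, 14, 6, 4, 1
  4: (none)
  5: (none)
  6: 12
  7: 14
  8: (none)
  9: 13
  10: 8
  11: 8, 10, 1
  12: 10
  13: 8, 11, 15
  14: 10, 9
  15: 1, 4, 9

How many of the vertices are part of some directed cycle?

8

A vertex is on a directed cycle iff it belongs to a strongly connected component of size ≥ 2 (or has a self-loop).
The vertices on cycles are {1, 2, 7, 9, 11, 13, 14, 15} — 8 in total.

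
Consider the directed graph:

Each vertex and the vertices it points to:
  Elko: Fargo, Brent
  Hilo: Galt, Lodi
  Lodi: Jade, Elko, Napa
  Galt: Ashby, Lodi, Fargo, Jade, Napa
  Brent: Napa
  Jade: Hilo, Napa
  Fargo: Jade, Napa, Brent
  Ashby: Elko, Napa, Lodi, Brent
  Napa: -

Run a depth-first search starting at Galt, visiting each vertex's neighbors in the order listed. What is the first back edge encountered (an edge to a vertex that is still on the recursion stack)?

Hilo→Galt

DFS from Galt (visiting each vertex's neighbors in the order listed); mark gray on enter, black on exit:
Galt gray
  Ashby gray
    Elko gray
      Fargo gray
        Jade gray
          Hilo gray
            Hilo→Galt: Galt is gray → back edge
First back edge: Hilo → Galt.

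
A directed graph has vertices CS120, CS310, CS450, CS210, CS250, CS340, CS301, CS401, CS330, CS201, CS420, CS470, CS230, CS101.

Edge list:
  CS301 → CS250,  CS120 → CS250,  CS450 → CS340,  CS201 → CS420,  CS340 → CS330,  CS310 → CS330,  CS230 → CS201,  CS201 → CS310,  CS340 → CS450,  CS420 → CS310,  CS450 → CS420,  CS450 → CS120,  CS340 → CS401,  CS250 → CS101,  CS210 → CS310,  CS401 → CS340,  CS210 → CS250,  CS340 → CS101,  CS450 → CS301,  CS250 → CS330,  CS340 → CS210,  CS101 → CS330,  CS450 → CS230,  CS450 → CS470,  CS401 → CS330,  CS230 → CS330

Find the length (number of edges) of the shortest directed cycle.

For each vertex v, BFS finds the shortest path from v back to v.
The shortest such closed walk is CS340 → CS450 → CS340, length 2.

2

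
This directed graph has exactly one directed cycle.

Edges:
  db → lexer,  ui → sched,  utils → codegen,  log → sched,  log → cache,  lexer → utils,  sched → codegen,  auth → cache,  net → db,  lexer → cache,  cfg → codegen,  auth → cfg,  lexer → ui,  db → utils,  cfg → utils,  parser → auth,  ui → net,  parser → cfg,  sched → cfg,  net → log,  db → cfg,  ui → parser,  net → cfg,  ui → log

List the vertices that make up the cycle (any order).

db, ui, net, lexer

DFS with gray/black marking from ui:
ui gray
  log gray
    sched gray
      cfg gray
        codegen gray
        codegen black
        utils gray
          utils→codegen: codegen black — skip
        utils black
      cfg black
      sched→codegen: codegen black — skip
    sched black
    cache gray
    cache black
  log black
  parser gray
    auth gray
      auth→cfg: cfg black — skip
      auth→cache: cache black — skip
    auth black
    parser→cfg: cfg black — skip
  parser black
  ui→sched: sched black — skip
  net gray
    db gray
      db→cfg: cfg black — skip
      lexer gray
        lexer→ui: ui is gray → back edge
Back edge closes the cycle ui → net → db → lexer → ui; its vertices are {db, ui, net, lexer}.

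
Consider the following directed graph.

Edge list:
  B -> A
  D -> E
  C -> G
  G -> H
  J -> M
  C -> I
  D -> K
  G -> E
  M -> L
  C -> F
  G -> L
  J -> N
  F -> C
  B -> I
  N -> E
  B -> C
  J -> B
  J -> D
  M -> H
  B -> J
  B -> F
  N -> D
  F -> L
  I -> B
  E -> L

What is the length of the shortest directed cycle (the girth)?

2

For each vertex v, BFS finds the shortest path from v back to v.
The shortest such closed walk is I → B → I, length 2.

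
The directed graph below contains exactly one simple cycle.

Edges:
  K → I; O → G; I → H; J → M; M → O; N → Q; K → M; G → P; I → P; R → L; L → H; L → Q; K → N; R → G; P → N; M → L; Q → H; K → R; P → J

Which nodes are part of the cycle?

DFS with gray/black marking from M:
M gray
  L gray
    Q gray
      H gray
      H black
    Q black
    L→H: H black — skip
  L black
  O gray
    G gray
      P gray
        N gray
          N→Q: Q black — skip
        N black
        J gray
          J→M: M is gray → back edge
Back edge closes the cycle M → O → G → P → J → M; its vertices are {G, J, M, O, P}.

G, J, M, O, P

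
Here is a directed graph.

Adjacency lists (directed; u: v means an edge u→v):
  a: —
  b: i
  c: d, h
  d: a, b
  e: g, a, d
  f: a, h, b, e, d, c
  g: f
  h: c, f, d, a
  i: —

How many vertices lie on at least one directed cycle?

A vertex is on a directed cycle iff it belongs to a strongly connected component of size ≥ 2 (or has a self-loop).
The vertices on cycles are {c, e, f, g, h} — 5 in total.

5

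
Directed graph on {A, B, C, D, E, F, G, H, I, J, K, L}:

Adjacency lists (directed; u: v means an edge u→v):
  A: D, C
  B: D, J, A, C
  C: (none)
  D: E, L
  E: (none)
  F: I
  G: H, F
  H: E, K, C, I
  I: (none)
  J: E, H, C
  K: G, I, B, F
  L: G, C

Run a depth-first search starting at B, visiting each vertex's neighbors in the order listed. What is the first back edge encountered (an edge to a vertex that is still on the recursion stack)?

K->G

DFS from B (visiting each vertex's neighbors in the order listed); mark gray on enter, black on exit:
B gray
  D gray
    E gray
    E black
    L gray
      G gray
        H gray
          H→E: E black — skip
          K gray
            K→G: G is gray → back edge
First back edge: K → G.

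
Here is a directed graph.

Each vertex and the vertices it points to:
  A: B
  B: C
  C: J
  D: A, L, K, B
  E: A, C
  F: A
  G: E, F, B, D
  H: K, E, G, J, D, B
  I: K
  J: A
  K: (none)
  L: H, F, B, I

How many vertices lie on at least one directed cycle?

8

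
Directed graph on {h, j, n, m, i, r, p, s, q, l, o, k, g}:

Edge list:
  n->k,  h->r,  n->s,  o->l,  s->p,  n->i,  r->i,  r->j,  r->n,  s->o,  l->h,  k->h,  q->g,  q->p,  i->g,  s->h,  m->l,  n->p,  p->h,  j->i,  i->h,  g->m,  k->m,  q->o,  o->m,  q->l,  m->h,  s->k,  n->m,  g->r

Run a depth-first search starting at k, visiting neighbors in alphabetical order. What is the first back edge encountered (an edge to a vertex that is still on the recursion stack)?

m->h

DFS from k (visiting neighbors in alphabetical order); mark gray on enter, black on exit:
k gray
  h gray
    r gray
      i gray
        g gray
          m gray
            m→h: h is gray → back edge
First back edge: m → h.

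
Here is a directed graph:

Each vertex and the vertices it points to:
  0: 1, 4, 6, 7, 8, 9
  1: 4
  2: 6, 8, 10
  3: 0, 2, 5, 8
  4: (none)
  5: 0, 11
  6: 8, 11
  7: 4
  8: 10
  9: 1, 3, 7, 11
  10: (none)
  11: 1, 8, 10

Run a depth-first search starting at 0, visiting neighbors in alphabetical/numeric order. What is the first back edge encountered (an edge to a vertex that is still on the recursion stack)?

3→0

DFS from 0 (visiting neighbors in alphabetical/numeric order); mark gray on enter, black on exit:
0 gray
  1 gray
    4 gray
    4 black
  1 black
  0→4: 4 black — skip
  6 gray
    8 gray
      10 gray
      10 black
    8 black
    11 gray
      11→1: 1 black — skip
      11→8: 8 black — skip
      11→10: 10 black — skip
    11 black
  6 black
  7 gray
    7→4: 4 black — skip
  7 black
  0→8: 8 black — skip
  9 gray
    9→1: 1 black — skip
    3 gray
      3→0: 0 is gray → back edge
First back edge: 3 → 0.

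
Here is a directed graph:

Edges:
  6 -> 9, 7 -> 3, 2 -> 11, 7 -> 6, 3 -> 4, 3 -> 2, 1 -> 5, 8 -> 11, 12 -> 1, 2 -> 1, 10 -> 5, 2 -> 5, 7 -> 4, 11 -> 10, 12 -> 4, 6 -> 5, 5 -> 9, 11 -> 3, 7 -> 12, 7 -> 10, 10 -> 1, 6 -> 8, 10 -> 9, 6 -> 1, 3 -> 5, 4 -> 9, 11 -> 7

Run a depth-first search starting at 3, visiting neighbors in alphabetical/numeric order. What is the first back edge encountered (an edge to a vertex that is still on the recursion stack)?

11->3

DFS from 3 (visiting neighbors in alphabetical/numeric order); mark gray on enter, black on exit:
3 gray
  2 gray
    1 gray
      5 gray
        9 gray
        9 black
      5 black
    1 black
    2→5: 5 black — skip
    11 gray
      11→3: 3 is gray → back edge
First back edge: 11 → 3.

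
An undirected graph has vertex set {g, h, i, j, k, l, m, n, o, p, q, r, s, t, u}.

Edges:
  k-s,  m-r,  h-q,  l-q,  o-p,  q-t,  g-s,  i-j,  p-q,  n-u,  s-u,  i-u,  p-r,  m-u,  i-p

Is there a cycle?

Yes

DFS, tracking each vertex's parent; an edge to a visited non-parent vertex closes a cycle.
Start from q:
visit q (parent –)
  visit t (parent q)
    t–q: parent, skip
  visit l (parent q)
    l–q: parent, skip
  visit h (parent q)
    h–q: parent, skip
  visit p (parent q)
    p–q: parent, skip
    visit i (parent p)
      visit u (parent i)
        u–i: parent, skip
        visit s (parent u)
          visit g (parent s)
            g–s: parent, skip
          visit k (parent s)
            k–s: parent, skip
          s–u: parent, skip
        visit m (parent u)
          visit r (parent m)
            r–m: parent, skip
            r–p: p visited and ≠ parent → cycle
Cycle: p – i – u – m – r – p.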